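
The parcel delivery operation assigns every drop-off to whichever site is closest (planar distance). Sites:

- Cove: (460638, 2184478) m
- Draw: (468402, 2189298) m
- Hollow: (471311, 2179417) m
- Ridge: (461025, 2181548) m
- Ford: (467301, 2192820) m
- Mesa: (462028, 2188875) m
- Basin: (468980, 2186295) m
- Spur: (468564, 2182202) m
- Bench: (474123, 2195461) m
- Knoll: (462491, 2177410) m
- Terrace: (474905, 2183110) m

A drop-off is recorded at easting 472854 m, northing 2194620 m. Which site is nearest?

Squared distances to each site:
Cove: 252090820.000; Draw: 48143988.000; Hollow: 233512058.000; Ridge: 310802425.000; Ford: 34075809.000; Mesa: 150207301.000; Basin: 84313501.000; Spur: 172610824.000; Bench: 2317642.000; Knoll: 403575869.000; Terrace: 136686701.000.
Minimum at Bench.

Bench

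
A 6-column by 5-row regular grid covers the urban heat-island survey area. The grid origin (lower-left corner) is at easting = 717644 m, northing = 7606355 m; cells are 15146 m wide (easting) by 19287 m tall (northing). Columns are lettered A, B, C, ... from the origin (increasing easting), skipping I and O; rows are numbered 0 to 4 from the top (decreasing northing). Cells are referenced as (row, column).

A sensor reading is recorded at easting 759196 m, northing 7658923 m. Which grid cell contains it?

Column index: ⌊(759196 − 717644) / 15146⌋ = ⌊2.743⌋ = 2 → column C
Row offset from origin: ⌊(7658923 − 7606355) / 19287⌋ = ⌊2.726⌋ = 2 → row 2 (counted from top)

(2, C)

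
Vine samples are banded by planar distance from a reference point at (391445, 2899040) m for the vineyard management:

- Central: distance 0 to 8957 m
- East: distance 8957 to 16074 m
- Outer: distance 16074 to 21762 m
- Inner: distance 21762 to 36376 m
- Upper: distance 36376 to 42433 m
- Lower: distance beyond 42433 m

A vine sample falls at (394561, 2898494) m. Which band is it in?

Distance = √((394561−391445)² + (2898494−2899040)²) = √(9709456.000 + 298116.000) = 3163.475 m.
0 ≤ 3163.475 < 8957 → Central.

Central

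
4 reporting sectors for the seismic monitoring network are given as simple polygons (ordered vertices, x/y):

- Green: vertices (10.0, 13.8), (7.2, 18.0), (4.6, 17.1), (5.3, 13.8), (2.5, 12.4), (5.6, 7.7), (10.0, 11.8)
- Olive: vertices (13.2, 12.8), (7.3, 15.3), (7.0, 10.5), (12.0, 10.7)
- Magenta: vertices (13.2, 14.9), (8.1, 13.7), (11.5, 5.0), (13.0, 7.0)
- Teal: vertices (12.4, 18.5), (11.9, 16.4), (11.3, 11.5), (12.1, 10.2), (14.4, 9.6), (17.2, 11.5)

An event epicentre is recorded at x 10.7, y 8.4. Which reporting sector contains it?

Magenta

Cast a ray rightward from (10.7, 8.4). For each polygon, the edges (by vertex number in listed order) whose endpoints lie on opposite sides of y = 8.4, where each meets that height, and whether that is right or left of the point:
Green: 5–6 at x≈5.14 (left), 6–7 at x≈6.35 (left) → 0 crossings.
Olive: no edge straddles that height → 0 crossings.
Magenta: 2–3 at x≈10.17 (left), 4–1 at x≈13.04 (right) → 1 crossing.
Teal: no edge straddles that height → 0 crossings.
Only Magenta has an odd count, so the point is inside Magenta.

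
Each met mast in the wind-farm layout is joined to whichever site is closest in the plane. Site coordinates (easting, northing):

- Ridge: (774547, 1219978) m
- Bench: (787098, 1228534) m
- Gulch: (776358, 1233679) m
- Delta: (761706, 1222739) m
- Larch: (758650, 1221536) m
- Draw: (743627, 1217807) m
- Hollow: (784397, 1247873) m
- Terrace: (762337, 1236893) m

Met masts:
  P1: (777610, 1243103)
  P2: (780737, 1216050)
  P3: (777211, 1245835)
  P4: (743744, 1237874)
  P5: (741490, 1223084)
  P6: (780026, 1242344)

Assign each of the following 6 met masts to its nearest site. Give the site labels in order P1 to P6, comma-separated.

Hollow, Ridge, Hollow, Terrace, Draw, Hollow

P1 → Hollow (d²=68816269.00)
P2 → Ridge (d²=53745284.00)
P3 → Hollow (d²=55792040.00)
P4 → Terrace (d²=346662010.00)
P5 → Draw (d²=32413498.00)
P6 → Hollow (d²=49675482.00)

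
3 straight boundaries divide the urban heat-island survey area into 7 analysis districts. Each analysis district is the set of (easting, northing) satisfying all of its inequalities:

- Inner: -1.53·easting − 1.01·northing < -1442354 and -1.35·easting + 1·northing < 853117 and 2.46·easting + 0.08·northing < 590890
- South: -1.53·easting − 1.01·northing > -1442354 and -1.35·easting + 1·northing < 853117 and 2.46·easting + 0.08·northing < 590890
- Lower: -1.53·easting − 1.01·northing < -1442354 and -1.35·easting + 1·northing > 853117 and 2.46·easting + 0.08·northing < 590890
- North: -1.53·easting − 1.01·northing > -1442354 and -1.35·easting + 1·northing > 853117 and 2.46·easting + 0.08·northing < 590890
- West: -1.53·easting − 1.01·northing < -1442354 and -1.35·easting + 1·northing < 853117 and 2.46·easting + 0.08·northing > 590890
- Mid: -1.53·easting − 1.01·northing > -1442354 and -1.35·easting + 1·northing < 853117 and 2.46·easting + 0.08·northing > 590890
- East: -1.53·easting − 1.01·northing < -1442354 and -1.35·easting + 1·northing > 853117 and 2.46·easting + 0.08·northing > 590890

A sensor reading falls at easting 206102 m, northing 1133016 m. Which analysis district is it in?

East

-1.53·206102 − 1.01·1133016 = -1459682.220, which is < -1442354
-1.35·206102 + 1·1133016 = 854778.300, which is > 853117
2.46·206102 + 0.08·1133016 = 597652.200, which is > 590890
This sign pattern matches East.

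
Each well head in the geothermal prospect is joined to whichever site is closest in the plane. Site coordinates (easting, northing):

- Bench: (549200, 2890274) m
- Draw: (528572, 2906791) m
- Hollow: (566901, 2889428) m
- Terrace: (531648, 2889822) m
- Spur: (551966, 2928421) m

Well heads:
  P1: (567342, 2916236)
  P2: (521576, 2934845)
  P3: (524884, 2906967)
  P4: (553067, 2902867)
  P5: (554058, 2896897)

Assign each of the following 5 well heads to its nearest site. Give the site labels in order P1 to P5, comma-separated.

Spur, Draw, Draw, Bench, Bench

P1 → Spur (d²=384895601.00)
P2 → Draw (d²=835970932.00)
P3 → Draw (d²=13632320.00)
P4 → Bench (d²=173537338.00)
P5 → Bench (d²=67464293.00)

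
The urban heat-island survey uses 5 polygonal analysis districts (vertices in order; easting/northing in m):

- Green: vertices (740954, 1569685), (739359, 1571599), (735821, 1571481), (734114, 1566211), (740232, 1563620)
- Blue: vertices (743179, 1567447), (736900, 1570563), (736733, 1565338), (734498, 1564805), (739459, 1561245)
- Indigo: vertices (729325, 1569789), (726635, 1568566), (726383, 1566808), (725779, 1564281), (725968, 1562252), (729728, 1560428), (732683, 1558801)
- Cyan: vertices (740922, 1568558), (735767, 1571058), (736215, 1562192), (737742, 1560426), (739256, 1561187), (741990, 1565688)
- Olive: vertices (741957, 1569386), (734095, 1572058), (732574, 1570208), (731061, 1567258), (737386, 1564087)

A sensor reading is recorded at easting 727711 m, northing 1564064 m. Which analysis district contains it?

Indigo

Cast a ray rightward from (727711, 1564064). For each polygon, the edges (by vertex number in listed order) whose endpoints lie on opposite sides of northing = 1564064, where each meets that height, and whether that is right or left of the point:
Green: 4–5 at easting≈739183.6 (right), 5–1 at easting≈740284.9 (right) → 2 crossings.
Blue: 4–5 at easting≈735530.6 (right), 5–1 at easting≈741149.9 (right) → 2 crossings.
Indigo: 4–5 at easting≈725799.2 (left), 7–1 at easting≈731074.6 (right) → 1 crossing.
Cyan: 2–3 at easting≈736120.4 (right), 5–6 at easting≈741003.5 (right) → 2 crossings.
Olive: no edge straddles that height → 0 crossings.
Only Indigo has an odd count, so the point is inside Indigo.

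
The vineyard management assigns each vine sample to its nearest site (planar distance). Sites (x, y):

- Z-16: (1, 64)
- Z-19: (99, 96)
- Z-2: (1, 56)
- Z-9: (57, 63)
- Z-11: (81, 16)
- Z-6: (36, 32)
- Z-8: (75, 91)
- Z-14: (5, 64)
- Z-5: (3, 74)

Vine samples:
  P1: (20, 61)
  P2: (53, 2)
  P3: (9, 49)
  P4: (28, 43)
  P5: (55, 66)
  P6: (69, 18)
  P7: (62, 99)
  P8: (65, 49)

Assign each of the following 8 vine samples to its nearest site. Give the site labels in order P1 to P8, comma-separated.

P1 → Z-14 (d²=234.00)
P2 → Z-11 (d²=980.00)
P3 → Z-2 (d²=113.00)
P4 → Z-6 (d²=185.00)
P5 → Z-9 (d²=13.00)
P6 → Z-11 (d²=148.00)
P7 → Z-8 (d²=233.00)
P8 → Z-9 (d²=260.00)

Z-14, Z-11, Z-2, Z-6, Z-9, Z-11, Z-8, Z-9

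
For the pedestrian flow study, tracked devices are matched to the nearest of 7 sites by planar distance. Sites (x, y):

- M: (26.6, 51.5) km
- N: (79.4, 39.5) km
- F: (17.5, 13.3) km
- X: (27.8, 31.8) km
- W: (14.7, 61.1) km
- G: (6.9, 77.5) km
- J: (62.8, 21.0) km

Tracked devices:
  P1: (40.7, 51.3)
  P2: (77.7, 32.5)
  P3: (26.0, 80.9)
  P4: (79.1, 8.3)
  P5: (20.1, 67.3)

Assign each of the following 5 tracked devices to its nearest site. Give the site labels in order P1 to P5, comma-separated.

P1 → M (d²=198.85)
P2 → N (d²=51.89)
P3 → G (d²=376.37)
P4 → J (d²=426.98)
P5 → W (d²=67.60)

M, N, G, J, W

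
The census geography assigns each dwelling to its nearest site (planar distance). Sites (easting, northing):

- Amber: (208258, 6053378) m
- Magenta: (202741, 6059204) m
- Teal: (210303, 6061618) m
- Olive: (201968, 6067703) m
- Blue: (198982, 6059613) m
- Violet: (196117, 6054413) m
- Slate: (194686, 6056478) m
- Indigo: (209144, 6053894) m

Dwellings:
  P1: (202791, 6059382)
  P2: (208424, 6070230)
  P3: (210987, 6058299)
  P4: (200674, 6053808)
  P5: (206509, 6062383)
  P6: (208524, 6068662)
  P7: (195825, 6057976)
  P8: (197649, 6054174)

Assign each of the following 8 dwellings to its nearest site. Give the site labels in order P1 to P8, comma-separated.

Magenta, Olive, Teal, Violet, Teal, Olive, Slate, Violet

P1 → Magenta (d²=34184.00)
P2 → Olive (d²=48065665.00)
P3 → Teal (d²=11483617.00)
P4 → Violet (d²=21132274.00)
P5 → Teal (d²=14979661.00)
P6 → Olive (d²=43900817.00)
P7 → Slate (d²=3541325.00)
P8 → Violet (d²=2404145.00)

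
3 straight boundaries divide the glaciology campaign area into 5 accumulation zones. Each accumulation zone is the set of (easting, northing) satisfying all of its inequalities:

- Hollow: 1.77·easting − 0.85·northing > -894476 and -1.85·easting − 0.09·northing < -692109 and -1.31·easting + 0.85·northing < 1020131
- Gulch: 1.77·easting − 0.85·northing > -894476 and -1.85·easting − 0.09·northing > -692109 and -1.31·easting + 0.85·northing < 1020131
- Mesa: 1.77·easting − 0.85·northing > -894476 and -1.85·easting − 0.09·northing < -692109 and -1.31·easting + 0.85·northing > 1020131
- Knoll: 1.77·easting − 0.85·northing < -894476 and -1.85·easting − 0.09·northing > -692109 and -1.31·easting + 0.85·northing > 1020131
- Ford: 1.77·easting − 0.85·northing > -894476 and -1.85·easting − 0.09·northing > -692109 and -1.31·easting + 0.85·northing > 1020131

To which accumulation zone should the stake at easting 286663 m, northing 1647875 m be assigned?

Ford

1.77·286663 − 0.85·1647875 = -893300.240, which is > -894476
-1.85·286663 − 0.09·1647875 = -678635.300, which is > -692109
-1.31·286663 + 0.85·1647875 = 1025165.220, which is > 1020131
This sign pattern matches Ford.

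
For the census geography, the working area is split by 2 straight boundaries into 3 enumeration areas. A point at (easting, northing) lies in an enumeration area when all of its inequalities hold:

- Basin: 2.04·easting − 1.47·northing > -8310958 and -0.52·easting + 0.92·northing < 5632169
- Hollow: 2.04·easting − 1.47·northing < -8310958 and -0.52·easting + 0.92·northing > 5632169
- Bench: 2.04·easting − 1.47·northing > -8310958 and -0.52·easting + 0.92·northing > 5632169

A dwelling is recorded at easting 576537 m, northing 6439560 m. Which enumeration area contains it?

Basin

2.04·576537 − 1.47·6439560 = -8290017.720, which is > -8310958
-0.52·576537 + 0.92·6439560 = 5624595.960, which is < 5632169
This sign pattern matches Basin.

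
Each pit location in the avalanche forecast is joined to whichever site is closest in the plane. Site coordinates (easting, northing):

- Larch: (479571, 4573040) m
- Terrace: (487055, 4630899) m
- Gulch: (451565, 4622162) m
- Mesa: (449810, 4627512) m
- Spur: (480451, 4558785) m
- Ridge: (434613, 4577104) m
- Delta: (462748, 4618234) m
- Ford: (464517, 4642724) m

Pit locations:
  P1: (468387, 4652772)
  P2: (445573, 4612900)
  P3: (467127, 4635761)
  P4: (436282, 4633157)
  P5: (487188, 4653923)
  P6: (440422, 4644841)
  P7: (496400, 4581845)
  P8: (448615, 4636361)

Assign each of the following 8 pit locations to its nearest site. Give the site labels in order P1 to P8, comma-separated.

Ford, Gulch, Ford, Mesa, Terrace, Mesa, Larch, Mesa

P1 → Ford (d²=115939204.00)
P2 → Gulch (d²=121688708.00)
P3 → Ford (d²=55295469.00)
P4 → Mesa (d²=214872809.00)
P5 → Terrace (d²=530122265.00)
P6 → Mesa (d²=388428785.00)
P7 → Larch (d²=360743266.00)
P8 → Mesa (d²=79732826.00)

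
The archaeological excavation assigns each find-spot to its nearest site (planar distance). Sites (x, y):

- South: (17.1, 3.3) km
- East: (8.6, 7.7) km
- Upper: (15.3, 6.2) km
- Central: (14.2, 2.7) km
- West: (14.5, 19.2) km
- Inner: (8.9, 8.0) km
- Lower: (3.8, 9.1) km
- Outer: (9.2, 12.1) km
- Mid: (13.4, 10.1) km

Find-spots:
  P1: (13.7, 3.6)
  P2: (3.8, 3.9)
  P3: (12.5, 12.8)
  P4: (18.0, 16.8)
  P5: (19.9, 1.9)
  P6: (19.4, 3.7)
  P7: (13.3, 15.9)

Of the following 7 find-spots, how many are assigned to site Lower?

1

P1 → Central
P2 → Lower
P3 → Mid
P4 → West
P5 → South
P6 → South
P7 → West
1 of the 7 goes to Lower.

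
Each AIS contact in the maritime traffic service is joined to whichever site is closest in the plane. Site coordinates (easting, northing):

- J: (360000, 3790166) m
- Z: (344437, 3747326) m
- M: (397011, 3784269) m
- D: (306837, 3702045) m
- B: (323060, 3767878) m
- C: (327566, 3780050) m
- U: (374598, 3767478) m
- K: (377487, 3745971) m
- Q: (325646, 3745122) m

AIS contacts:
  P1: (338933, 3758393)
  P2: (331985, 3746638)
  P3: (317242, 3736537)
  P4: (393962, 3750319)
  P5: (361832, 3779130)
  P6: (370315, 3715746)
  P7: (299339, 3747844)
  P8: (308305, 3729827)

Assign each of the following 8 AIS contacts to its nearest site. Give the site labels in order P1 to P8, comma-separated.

Z, Q, Q, K, J, K, Q, Q

P1 → Z (d²=152772505.00)
P2 → Q (d²=42481177.00)
P3 → Q (d²=144329441.00)
P4 → K (d²=290330729.00)
P5 → J (d²=125149520.00)
P6 → K (d²=964988209.00)
P7 → Q (d²=699467533.00)
P8 → Q (d²=534647306.00)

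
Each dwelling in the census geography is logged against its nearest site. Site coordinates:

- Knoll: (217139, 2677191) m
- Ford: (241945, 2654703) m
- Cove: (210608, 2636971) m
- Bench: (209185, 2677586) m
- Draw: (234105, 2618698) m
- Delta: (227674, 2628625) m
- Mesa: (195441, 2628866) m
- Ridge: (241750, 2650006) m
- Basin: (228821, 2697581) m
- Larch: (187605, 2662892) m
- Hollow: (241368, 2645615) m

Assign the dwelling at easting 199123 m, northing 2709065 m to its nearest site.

Basin

Squared distances to each site:
Knoll: 1340528132.000; Ford: 4788950728.000; Cove: 5329450061.000; Bench: 1092171285.000; Draw: 9389935013.000; Delta: 7285753201.000; Mesa: 6445436725.000; Ridge: 5305026610.000; Basin: 1013853460.000; Larch: 2264610253.000; Hollow: 5810542525.000.
Minimum at Basin.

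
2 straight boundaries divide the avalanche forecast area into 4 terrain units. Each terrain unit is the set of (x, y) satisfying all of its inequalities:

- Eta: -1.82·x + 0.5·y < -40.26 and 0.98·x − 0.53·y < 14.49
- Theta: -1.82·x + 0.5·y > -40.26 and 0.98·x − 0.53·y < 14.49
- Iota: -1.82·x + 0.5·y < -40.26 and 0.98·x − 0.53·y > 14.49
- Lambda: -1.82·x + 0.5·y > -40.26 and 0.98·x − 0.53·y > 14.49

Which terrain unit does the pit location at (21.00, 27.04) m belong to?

Theta

-1.82·21.00 + 0.5·27.04 = -24.700, which is > -40.26
0.98·21.00 − 0.53·27.04 = 6.249, which is < 14.49
This sign pattern matches Theta.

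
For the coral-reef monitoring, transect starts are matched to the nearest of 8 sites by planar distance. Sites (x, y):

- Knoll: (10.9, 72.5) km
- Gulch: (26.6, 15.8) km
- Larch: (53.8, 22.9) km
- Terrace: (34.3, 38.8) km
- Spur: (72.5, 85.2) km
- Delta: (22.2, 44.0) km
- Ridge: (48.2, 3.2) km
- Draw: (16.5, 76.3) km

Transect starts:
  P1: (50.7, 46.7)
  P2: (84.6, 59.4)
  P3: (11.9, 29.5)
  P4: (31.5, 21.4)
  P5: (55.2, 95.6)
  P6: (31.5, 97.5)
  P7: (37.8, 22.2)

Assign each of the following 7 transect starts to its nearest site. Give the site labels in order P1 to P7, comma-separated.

Terrace, Spur, Delta, Gulch, Spur, Draw, Gulch

P1 → Terrace (d²=331.37)
P2 → Spur (d²=812.05)
P3 → Delta (d²=316.34)
P4 → Gulch (d²=55.37)
P5 → Spur (d²=407.45)
P6 → Draw (d²=674.44)
P7 → Gulch (d²=166.40)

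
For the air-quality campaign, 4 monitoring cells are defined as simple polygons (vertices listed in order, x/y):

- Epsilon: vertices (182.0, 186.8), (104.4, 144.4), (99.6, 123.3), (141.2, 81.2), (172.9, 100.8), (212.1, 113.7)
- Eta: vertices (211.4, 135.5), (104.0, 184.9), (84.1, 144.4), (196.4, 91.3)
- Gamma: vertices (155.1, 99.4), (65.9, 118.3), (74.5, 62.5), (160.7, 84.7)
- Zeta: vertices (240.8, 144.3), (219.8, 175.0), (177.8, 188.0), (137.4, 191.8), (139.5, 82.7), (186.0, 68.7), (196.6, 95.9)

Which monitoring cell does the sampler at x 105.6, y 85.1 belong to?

Gamma

Cast a ray rightward from (105.6, 85.1). For each polygon, the edges (by vertex number in listed order) whose endpoints lie on opposite sides of y = 85.1, where each meets that height, and whether that is right or left of the point:
Epsilon: 3–4 at x≈137.35 (right), 4–5 at x≈147.51 (right) → 2 crossings.
Eta: no edge straddles that height → 0 crossings.
Gamma: 2–3 at x≈71.02 (left), 4–1 at x≈160.55 (right) → 1 crossing.
Zeta: 4–5 at x≈139.45 (right), 6–7 at x≈192.39 (right) → 2 crossings.
Only Gamma has an odd count, so the point is inside Gamma.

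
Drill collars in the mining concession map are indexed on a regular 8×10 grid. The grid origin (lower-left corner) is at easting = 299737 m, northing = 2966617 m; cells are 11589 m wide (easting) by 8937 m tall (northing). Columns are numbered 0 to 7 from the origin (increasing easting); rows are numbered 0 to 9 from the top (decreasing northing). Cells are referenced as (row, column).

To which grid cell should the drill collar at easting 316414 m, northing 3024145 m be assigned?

(3, 1)

Column index: ⌊(316414 − 299737) / 11589⌋ = ⌊1.439⌋ = 1
Row offset from origin: ⌊(3024145 − 2966617) / 8937⌋ = ⌊6.437⌋ = 6 → row 3 (counted from top)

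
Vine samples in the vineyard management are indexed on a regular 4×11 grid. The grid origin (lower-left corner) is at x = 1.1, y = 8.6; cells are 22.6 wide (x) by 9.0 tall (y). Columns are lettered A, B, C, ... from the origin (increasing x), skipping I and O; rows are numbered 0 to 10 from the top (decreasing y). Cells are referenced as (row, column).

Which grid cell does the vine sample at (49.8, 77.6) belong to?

Column index: ⌊(49.8 − 1.1) / 22.6⌋ = ⌊2.155⌋ = 2 → column C
Row offset from origin: ⌊(77.6 − 8.6) / 9.0⌋ = ⌊7.667⌋ = 7 → row 3 (counted from top)

(3, C)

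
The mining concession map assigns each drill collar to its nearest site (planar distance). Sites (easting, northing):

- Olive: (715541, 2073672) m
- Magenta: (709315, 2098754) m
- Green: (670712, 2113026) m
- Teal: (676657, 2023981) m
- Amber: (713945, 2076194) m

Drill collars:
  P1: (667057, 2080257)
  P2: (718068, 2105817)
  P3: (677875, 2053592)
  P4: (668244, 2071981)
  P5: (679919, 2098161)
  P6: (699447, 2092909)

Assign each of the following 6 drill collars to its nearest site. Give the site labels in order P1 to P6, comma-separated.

P1 → Green (d²=1087166386.00)
P2 → Magenta (d²=126500978.00)
P3 → Teal (d²=878294845.00)
P4 → Green (d²=1690783049.00)
P5 → Green (d²=305737074.00)
P6 → Magenta (d²=131541449.00)

Green, Magenta, Teal, Green, Green, Magenta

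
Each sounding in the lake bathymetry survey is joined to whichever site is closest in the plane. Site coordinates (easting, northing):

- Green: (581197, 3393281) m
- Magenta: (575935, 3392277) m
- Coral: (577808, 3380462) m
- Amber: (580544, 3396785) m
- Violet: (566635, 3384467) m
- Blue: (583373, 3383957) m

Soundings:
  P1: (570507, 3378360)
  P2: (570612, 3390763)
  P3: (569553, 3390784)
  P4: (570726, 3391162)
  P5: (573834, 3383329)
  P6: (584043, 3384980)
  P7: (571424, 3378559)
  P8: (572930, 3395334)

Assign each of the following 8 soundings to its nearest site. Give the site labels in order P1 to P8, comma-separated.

P1 → Violet (d²=52287833.00)
P2 → Magenta (d²=30626525.00)
P3 → Magenta (d²=42958973.00)
P4 → Magenta (d²=28376906.00)
P5 → Coral (d²=24012365.00)
P6 → Blue (d²=1495429.00)
P7 → Coral (d²=44376865.00)
P8 → Magenta (d²=18375274.00)

Violet, Magenta, Magenta, Magenta, Coral, Blue, Coral, Magenta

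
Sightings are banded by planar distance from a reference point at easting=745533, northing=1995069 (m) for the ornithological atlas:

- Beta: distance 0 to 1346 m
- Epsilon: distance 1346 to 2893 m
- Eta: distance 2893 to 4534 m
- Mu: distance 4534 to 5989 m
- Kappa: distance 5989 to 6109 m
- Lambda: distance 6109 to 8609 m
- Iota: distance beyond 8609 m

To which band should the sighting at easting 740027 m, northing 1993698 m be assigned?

Distance = √((740027−745533)² + (1993698−1995069)²) = √(30316036.000 + 1879641.000) = 5674.123 m.
4534 ≤ 5674.123 < 5989 → Mu.

Mu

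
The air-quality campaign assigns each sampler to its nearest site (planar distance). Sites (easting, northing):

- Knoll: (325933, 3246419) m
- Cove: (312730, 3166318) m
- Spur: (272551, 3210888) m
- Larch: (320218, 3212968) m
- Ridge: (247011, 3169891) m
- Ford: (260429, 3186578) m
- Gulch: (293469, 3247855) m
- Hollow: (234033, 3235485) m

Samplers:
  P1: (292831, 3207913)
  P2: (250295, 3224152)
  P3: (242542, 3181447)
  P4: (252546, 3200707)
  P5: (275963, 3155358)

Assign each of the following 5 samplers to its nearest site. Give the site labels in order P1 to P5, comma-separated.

Spur, Hollow, Ridge, Ford, Ridge

P1 → Spur (d²=420129025.00)
P2 → Hollow (d²=392889533.00)
P3 → Ridge (d²=153513097.00)
P4 → Ford (d²=261770330.00)
P5 → Ridge (d²=1049426393.00)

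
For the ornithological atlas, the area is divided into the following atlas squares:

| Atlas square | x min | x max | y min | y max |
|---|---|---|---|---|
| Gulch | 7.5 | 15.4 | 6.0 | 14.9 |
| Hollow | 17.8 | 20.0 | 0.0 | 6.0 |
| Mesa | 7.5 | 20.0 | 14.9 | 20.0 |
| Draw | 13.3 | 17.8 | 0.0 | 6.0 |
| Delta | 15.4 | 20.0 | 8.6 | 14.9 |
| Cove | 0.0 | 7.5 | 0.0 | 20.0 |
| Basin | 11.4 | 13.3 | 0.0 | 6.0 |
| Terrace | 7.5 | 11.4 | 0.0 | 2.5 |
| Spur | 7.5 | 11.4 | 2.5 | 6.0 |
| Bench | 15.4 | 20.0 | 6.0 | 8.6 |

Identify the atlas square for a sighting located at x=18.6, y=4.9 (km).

The point has x = 18.6 and y = 4.9.
Only Hollow satisfies 17.8 ≤ x ≤ 20.0 and 0.0 ≤ y ≤ 6.0.

Hollow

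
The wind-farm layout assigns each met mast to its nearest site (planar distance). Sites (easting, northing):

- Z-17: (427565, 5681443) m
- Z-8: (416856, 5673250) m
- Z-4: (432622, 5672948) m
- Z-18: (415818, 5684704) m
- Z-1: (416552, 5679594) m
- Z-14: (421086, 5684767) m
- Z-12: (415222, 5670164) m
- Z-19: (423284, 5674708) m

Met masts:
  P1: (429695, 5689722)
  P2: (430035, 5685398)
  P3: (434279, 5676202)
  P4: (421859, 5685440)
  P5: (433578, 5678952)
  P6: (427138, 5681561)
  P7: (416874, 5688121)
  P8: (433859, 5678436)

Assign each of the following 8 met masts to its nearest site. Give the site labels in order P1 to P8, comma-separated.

P1 → Z-17 (d²=73078741.00)
P2 → Z-17 (d²=21742925.00)
P3 → Z-4 (d²=13334165.00)
P4 → Z-14 (d²=1050458.00)
P5 → Z-4 (d²=36961952.00)
P6 → Z-17 (d²=196253.00)
P7 → Z-18 (d²=12791025.00)
P8 → Z-4 (d²=31648313.00)

Z-17, Z-17, Z-4, Z-14, Z-4, Z-17, Z-18, Z-4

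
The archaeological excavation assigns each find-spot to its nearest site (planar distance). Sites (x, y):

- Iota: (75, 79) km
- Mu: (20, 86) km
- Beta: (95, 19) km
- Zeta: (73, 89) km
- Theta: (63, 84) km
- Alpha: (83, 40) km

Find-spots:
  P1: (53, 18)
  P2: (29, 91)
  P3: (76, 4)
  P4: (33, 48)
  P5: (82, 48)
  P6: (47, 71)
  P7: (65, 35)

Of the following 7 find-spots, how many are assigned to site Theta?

1

P1 → Alpha
P2 → Mu
P3 → Beta
P4 → Mu
P5 → Alpha
P6 → Theta
P7 → Alpha
1 of the 7 goes to Theta.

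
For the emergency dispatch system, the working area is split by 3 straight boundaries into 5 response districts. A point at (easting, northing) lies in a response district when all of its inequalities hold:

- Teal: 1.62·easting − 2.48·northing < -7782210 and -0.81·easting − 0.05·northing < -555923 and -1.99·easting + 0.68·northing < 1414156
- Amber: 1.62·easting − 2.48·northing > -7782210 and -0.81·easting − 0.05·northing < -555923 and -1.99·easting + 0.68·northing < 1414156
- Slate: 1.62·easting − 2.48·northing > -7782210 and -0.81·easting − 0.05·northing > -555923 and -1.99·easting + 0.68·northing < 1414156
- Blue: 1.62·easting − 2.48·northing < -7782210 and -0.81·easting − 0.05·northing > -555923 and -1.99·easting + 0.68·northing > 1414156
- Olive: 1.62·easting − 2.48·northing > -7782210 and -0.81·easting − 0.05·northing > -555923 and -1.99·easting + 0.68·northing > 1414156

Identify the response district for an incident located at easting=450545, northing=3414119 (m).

1.62·450545 − 2.48·3414119 = -7737132.220, which is > -7782210
-0.81·450545 − 0.05·3414119 = -535647.400, which is > -555923
-1.99·450545 + 0.68·3414119 = 1425016.370, which is > 1414156
This sign pattern matches Olive.

Olive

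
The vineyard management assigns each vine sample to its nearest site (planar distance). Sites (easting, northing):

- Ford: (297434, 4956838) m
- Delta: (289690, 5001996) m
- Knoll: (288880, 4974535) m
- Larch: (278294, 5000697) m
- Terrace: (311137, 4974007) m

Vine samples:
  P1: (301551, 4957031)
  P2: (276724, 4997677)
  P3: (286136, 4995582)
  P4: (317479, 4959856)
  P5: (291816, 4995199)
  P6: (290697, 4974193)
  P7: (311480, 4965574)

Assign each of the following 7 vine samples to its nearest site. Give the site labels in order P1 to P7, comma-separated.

P1 → Ford (d²=16986938.00)
P2 → Larch (d²=11585300.00)
P3 → Delta (d²=53770312.00)
P4 → Terrace (d²=240471765.00)
P5 → Delta (d²=50719085.00)
P6 → Knoll (d²=3418453.00)
P7 → Terrace (d²=71233138.00)

Ford, Larch, Delta, Terrace, Delta, Knoll, Terrace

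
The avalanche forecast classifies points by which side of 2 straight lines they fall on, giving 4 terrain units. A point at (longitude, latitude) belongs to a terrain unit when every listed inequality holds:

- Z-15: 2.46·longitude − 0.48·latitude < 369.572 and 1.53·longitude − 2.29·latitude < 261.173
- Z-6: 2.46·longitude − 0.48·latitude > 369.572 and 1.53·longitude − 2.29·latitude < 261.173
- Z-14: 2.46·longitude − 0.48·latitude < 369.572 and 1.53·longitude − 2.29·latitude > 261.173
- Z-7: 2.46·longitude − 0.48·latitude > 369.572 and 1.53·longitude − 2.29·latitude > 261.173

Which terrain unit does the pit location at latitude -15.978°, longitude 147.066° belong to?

2.46·147.066 − 0.48·-15.978 = 369.452, which is < 369.572
1.53·147.066 − 2.29·-15.978 = 261.601, which is > 261.173
This sign pattern matches Z-14.

Z-14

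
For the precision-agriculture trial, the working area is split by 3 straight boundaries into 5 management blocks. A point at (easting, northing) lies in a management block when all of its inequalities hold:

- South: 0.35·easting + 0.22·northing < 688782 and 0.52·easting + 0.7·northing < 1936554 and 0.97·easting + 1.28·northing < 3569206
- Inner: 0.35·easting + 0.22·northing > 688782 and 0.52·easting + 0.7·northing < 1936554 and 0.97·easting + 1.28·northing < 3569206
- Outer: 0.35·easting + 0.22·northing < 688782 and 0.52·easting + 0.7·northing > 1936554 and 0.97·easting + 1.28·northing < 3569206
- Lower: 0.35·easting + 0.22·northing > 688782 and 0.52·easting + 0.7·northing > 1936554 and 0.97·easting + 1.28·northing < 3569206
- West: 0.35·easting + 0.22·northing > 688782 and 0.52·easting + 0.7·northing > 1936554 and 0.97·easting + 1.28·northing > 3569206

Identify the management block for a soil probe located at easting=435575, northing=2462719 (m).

0.35·435575 + 0.22·2462719 = 694249.430, which is > 688782
0.52·435575 + 0.7·2462719 = 1950402.300, which is > 1936554
0.97·435575 + 1.28·2462719 = 3574788.070, which is > 3569206
This sign pattern matches West.

West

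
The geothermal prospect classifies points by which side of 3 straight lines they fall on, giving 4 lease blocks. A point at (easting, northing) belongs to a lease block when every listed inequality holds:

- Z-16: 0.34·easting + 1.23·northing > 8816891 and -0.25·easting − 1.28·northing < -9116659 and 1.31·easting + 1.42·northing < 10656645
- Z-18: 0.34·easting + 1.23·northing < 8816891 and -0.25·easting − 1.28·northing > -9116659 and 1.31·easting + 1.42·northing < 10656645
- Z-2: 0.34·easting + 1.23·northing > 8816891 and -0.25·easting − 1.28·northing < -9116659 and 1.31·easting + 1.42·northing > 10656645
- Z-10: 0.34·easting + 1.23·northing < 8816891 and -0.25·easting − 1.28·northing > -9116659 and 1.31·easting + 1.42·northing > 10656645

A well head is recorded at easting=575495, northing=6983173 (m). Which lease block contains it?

0.34·575495 + 1.23·6983173 = 8784971.090, which is < 8816891
-0.25·575495 − 1.28·6983173 = -9082335.190, which is > -9116659
1.31·575495 + 1.42·6983173 = 10670004.110, which is > 10656645
This sign pattern matches Z-10.

Z-10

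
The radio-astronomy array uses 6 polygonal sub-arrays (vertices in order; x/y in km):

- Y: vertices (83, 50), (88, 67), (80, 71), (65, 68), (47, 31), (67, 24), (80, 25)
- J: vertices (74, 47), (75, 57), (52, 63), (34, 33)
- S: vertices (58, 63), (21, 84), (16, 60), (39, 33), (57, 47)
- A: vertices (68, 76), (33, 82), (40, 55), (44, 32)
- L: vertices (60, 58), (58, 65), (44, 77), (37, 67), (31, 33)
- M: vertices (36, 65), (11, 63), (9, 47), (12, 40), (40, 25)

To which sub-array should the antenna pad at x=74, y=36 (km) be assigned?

Y

Cast a ray rightward from (74, 36). For each polygon, the edges (by vertex number in listed order) whose endpoints lie on opposite sides of y = 36, where each meets that height, and whether that is right or left of the point:
Y: 4–5 at x≈49.4 (left), 7–1 at x≈81.3 (right) → 1 crossing.
J: 3–4 at x≈35.8 (left), 4–1 at x≈42.6 (left) → 0 crossings.
S: 3–4 at x≈36.4 (left), 4–5 at x≈42.9 (left) → 0 crossings.
A: 3–4 at x≈43.3 (left), 4–1 at x≈46.2 (left) → 0 crossings.
L: 4–5 at x≈31.5 (left), 5–1 at x≈34.5 (left) → 0 crossings.
M: 4–5 at x≈19.5 (left), 5–1 at x≈38.9 (left) → 0 crossings.
Only Y has an odd count, so the point is inside Y.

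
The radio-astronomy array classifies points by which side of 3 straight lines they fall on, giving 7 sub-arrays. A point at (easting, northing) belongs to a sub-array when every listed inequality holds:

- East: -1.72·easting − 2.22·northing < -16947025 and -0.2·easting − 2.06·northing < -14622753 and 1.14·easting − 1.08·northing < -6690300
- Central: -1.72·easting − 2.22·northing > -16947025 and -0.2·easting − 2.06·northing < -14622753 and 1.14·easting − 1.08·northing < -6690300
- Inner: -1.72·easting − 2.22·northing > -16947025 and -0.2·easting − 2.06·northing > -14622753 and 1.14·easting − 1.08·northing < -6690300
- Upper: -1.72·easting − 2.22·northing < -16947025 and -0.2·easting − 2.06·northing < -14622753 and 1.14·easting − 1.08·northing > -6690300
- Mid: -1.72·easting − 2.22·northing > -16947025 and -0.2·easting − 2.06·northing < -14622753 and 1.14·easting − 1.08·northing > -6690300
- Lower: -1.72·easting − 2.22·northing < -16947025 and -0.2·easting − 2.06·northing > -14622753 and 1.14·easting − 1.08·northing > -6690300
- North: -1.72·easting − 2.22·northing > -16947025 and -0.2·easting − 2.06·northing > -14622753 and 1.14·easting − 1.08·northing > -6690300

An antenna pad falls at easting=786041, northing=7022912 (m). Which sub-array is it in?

Mid

-1.72·786041 − 2.22·7022912 = -16942855.160, which is > -16947025
-0.2·786041 − 2.06·7022912 = -14624406.920, which is < -14622753
1.14·786041 − 1.08·7022912 = -6688658.220, which is > -6690300
This sign pattern matches Mid.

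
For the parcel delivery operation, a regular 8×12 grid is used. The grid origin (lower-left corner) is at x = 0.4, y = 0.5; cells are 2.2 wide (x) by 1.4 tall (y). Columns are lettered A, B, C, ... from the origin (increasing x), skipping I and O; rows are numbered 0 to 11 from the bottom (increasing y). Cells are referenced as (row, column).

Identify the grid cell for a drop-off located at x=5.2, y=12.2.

Column index: ⌊(5.2 − 0.4) / 2.2⌋ = ⌊2.182⌋ = 2 → column C
Row offset from origin: ⌊(12.2 − 0.5) / 1.4⌋ = ⌊8.357⌋ = 8 → row 8

(8, C)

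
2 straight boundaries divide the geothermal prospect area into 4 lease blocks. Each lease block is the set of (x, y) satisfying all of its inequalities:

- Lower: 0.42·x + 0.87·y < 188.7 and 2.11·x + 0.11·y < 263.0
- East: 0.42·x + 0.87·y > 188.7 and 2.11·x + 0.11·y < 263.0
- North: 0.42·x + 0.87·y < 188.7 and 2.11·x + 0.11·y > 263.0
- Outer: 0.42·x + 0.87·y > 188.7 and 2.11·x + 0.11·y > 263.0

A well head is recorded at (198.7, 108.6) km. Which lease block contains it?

North

0.42·198.7 + 0.87·108.6 = 177.936, which is < 188.7
2.11·198.7 + 0.11·108.6 = 431.203, which is > 263.0
This sign pattern matches North.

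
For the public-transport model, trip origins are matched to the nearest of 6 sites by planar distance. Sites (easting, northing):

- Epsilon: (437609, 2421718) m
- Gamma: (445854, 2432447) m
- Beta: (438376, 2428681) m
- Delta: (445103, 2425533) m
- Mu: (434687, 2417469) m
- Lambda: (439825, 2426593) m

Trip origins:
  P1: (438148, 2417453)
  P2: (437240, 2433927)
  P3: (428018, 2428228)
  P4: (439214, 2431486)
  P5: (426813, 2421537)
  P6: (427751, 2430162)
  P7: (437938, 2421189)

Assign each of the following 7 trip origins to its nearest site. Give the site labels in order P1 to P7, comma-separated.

P1 → Mu (d²=11978777.00)
P2 → Beta (d²=28811012.00)
P3 → Beta (d²=107493373.00)
P4 → Beta (d²=8570269.00)
P5 → Mu (d²=78548500.00)
P6 → Beta (d²=115083986.00)
P7 → Epsilon (d²=388082.00)

Mu, Beta, Beta, Beta, Mu, Beta, Epsilon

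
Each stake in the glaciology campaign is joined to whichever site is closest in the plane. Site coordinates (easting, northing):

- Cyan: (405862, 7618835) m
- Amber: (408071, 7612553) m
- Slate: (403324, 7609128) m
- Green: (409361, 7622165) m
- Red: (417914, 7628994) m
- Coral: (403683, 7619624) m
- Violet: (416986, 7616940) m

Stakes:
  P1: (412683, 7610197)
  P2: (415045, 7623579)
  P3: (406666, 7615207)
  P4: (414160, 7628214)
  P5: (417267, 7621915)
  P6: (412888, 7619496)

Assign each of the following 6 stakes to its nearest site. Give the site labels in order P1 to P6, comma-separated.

P1 → Amber (d²=26821280.00)
P2 → Green (d²=34307252.00)
P3 → Amber (d²=9017741.00)
P4 → Red (d²=14700916.00)
P5 → Violet (d²=24829586.00)
P6 → Green (d²=19563290.00)

Amber, Green, Amber, Red, Violet, Green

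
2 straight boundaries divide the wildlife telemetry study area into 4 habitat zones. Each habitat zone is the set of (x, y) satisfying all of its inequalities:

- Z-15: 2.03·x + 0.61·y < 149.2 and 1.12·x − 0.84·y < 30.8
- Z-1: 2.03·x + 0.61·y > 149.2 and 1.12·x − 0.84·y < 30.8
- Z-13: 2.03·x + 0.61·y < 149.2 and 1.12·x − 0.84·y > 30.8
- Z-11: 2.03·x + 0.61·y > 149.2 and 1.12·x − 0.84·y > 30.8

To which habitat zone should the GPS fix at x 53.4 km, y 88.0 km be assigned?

Z-1

2.03·53.4 + 0.61·88.0 = 162.082, which is > 149.2
1.12·53.4 − 0.84·88.0 = -14.112, which is < 30.8
This sign pattern matches Z-1.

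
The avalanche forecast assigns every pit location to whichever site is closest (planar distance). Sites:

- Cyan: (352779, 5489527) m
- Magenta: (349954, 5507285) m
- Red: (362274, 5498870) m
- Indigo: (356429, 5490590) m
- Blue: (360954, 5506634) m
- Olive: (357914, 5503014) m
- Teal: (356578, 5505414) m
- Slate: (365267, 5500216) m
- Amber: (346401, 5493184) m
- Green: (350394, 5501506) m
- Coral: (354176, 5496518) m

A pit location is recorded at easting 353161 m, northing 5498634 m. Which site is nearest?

Squared distances to each site:
Cyan: 83083373.000; Magenta: 85124650.000; Red: 83102465.000; Indigo: 75385760.000; Blue: 124730849.000; Olive: 41775409.000; Teal: 57644289.000; Slate: 149057960.000; Amber: 75400100.000; Green: 15904673.000; Coral: 5507681.000.
Minimum at Coral.

Coral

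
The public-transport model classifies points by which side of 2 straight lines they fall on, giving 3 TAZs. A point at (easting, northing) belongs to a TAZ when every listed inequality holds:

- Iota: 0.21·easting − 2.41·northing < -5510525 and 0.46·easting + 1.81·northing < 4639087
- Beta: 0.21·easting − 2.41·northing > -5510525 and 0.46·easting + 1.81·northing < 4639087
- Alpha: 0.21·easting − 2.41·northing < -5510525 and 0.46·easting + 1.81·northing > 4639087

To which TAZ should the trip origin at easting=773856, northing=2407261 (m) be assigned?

0.21·773856 − 2.41·2407261 = -5638989.250, which is < -5510525
0.46·773856 + 1.81·2407261 = 4713116.170, which is > 4639087
This sign pattern matches Alpha.

Alpha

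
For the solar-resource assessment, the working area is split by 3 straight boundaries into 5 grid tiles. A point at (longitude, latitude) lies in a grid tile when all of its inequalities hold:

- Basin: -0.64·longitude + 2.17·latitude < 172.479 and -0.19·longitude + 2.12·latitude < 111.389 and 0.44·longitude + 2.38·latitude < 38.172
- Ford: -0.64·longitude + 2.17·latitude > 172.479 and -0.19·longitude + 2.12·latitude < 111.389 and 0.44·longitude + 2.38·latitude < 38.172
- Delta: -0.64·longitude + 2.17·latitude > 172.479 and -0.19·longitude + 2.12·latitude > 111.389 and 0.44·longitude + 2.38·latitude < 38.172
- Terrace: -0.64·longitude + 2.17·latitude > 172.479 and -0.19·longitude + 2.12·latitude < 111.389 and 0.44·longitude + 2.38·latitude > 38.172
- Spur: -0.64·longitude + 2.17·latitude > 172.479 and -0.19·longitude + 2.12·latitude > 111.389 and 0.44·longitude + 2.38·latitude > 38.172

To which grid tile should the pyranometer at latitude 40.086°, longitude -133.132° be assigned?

-0.64·-133.132 + 2.17·40.086 = 172.191, which is < 172.479
-0.19·-133.132 + 2.12·40.086 = 110.277, which is < 111.389
0.44·-133.132 + 2.38·40.086 = 36.827, which is < 38.172
This sign pattern matches Basin.

Basin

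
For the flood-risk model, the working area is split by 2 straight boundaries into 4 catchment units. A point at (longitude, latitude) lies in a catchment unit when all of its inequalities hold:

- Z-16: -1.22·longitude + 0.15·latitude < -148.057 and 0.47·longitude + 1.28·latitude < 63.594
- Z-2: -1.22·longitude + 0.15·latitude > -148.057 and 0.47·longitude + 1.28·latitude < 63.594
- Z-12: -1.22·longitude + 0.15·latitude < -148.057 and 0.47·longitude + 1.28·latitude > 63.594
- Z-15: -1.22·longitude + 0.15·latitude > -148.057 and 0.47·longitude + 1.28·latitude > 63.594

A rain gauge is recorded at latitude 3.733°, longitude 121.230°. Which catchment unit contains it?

Z-2

-1.22·121.230 + 0.15·3.733 = -147.341, which is > -148.057
0.47·121.230 + 1.28·3.733 = 61.756, which is < 63.594
This sign pattern matches Z-2.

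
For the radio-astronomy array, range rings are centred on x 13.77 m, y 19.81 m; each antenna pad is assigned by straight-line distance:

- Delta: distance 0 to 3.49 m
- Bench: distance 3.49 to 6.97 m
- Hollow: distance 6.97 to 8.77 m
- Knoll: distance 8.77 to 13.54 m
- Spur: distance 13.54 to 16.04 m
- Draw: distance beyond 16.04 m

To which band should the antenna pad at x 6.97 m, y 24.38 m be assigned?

Hollow

Distance = √((6.97−13.77)² + (24.38−19.81)²) = √(46.240 + 20.885) = 8.193 m.
6.97 ≤ 8.193 < 8.77 → Hollow.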